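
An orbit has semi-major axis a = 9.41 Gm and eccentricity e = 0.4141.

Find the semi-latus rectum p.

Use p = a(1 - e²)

Convert to SI: a = 9.41 Gm = 9.41e+09 m.
p = a (1 − e²).
p = 9.41e+09 · (1 − (0.4141)²) = 9.41e+09 · 0.828521 ≈ 7.796e+09 m = 7.796 Gm.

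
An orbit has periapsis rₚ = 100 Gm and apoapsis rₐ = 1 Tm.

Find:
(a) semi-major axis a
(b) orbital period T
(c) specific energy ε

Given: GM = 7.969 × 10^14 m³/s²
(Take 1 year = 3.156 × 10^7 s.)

Convert to SI: rₚ = 100 Gm = 1e+11 m; rₐ = 1 Tm = 1e+12 m.
(a) a = (rₚ + rₐ)/2 = (1e+11 + 1e+12)/2 ≈ 5.5e+11 m
(b) With a = (rₚ + rₐ)/2 = 5.5e+11 m, T = 2π √(a³/GM) = 2π √((5.5e+11)³/7.969e+14) s ≈ 9.079e+10 s
(c) With a = (rₚ + rₐ)/2 = 5.5e+11 m, ε = −GM/(2a) = −7.969e+14/(2 · 5.5e+11) J/kg ≈ -724.5 J/kg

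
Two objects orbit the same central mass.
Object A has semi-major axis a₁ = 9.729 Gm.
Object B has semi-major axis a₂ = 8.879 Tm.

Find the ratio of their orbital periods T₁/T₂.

Convert to SI: a₁ = 9.729 Gm = 9.729e+09 m; a₂ = 8.879 Tm = 8.879e+12 m.
From Kepler's third law, (T₁/T₂)² = (a₁/a₂)³, so T₁/T₂ = (a₁/a₂)^(3/2).
a₁/a₂ = 9.729e+09 / 8.879e+12 = 0.00109573.
T₁/T₂ = (0.00109573)^(3/2) ≈ 3.627e-05.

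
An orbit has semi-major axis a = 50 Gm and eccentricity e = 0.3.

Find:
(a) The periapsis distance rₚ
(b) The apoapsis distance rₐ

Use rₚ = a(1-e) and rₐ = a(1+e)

Convert to SI: a = 50 Gm = 5e+10 m.
(a) rₚ = a(1 − e) = 5e+10 · (1 − 0.3) = 5e+10 · 0.7 ≈ 3.5e+10 m = 35 Gm.
(b) rₐ = a(1 + e) = 5e+10 · (1 + 0.3) = 5e+10 · 1.3 ≈ 6.5e+10 m = 65 Gm.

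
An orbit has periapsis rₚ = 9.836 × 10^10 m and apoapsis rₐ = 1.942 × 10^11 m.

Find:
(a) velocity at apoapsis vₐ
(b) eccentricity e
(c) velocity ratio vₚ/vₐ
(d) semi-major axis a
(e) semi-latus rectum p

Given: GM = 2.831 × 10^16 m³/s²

(a) With a = (rₚ + rₐ)/2 = 1.4628e+11 m, vₐ = √(GM (2/rₐ − 1/a)) = √(2.831e+16 · (2/1.942e+11 − 1/1.4628e+11)) m/s ≈ 313.1 m/s
(b) e = (rₐ − rₚ)/(rₐ + rₚ) = (1.942e+11 − 9.836e+10)/(1.942e+11 + 9.836e+10) ≈ 0.3276
(c) Conservation of angular momentum (rₚvₚ = rₐvₐ) gives vₚ/vₐ = rₐ/rₚ = 1.942e+11/9.836e+10 ≈ 1.974
(d) a = (rₚ + rₐ)/2 = (9.836e+10 + 1.942e+11)/2 ≈ 1.463e+11 m
(e) From a = (rₚ + rₐ)/2 = 1.4628e+11 m and e = (rₐ − rₚ)/(rₐ + rₚ) = 0.327591, p = a(1 − e²) = 1.4628e+11 · (1 − (0.327591)²) ≈ 1.306e+11 m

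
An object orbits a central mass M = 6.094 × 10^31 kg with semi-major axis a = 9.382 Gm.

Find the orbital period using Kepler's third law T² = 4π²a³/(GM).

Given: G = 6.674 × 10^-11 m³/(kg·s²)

Convert to SI: a = 9.382 Gm = 9.382e+09 m.
GM = G · M = 6.674e-11 · 6.094e+31 = 4.06714e+21 m³/s².
Kepler's third law: T = 2π √(a³ / GM).
Substituting a = 9.382e+09 m and GM = 4.06714e+21 m³/s²:
T = 2π √((9.382e+09)³ / 4.06714e+21) s
T ≈ 8.953e+04 s = 1.036 days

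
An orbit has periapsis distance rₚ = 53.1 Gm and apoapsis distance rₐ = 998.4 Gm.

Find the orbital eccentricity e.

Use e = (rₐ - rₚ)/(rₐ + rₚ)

Convert to SI: rₚ = 53.1 Gm = 5.31e+10 m; rₐ = 998.4 Gm = 9.984e+11 m.
e = (rₐ − rₚ) / (rₐ + rₚ).
e = (9.984e+11 − 5.31e+10) / (9.984e+11 + 5.31e+10) = 9.453e+11 / 1.0515e+12 ≈ 0.899.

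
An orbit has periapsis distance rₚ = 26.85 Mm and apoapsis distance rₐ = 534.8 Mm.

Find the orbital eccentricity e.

Convert to SI: rₚ = 26.85 Mm = 2.685e+07 m; rₐ = 534.8 Mm = 5.348e+08 m.
e = (rₐ − rₚ) / (rₐ + rₚ).
e = (5.348e+08 − 2.685e+07) / (5.348e+08 + 2.685e+07) = 5.0795e+08 / 5.6165e+08 ≈ 0.9044.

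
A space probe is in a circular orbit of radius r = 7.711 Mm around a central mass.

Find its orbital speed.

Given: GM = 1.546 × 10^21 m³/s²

Convert to SI: r = 7.711 Mm = 7.711e+06 m.
For a circular orbit, gravity supplies the centripetal force, so v = √(GM / r).
v = √(1.546e+21 / 7.711e+06) m/s ≈ 1.416e+07 m/s = 1.416e+04 km/s.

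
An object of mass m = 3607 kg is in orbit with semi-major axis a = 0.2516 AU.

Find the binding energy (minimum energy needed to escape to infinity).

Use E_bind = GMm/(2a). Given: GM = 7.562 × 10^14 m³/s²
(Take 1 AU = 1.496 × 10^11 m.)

Convert to SI: a = 0.2516 AU = 3.76394e+10 m.
Total orbital energy is E = −GMm/(2a); binding energy is E_bind = −E = GMm/(2a).
E_bind = 7.562e+14 · 3607 / (2 · 3.76394e+10) J ≈ 3.623e+07 J = 36.23 MJ.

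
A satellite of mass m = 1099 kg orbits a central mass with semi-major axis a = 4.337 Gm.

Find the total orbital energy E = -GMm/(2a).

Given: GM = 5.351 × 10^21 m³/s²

Convert to SI: a = 4.337 Gm = 4.337e+09 m.
E = −GMm / (2a).
E = −5.351e+21 · 1099 / (2 · 4.337e+09) J ≈ -6.78e+14 J = -678 TJ.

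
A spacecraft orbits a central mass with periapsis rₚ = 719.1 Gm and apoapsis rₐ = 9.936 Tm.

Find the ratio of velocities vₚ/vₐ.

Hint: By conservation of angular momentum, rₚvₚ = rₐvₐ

Convert to SI: rₚ = 719.1 Gm = 7.191e+11 m; rₐ = 9.936 Tm = 9.936e+12 m.
Conservation of angular momentum gives rₚvₚ = rₐvₐ, so vₚ/vₐ = rₐ/rₚ.
vₚ/vₐ = 9.936e+12 / 7.191e+11 ≈ 13.82.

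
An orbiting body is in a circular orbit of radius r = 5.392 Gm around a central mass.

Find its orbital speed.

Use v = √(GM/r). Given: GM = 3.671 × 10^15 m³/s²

Convert to SI: r = 5.392 Gm = 5.392e+09 m.
For a circular orbit, gravity supplies the centripetal force, so v = √(GM / r).
v = √(3.671e+15 / 5.392e+09) m/s ≈ 825.1 m/s = 825.1 m/s.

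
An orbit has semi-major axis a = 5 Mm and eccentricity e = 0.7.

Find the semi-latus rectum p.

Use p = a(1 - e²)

Convert to SI: a = 5 Mm = 5e+06 m.
p = a (1 − e²).
p = 5e+06 · (1 − (0.7)²) = 5e+06 · 0.51 ≈ 2.55e+06 m = 2.55 Mm.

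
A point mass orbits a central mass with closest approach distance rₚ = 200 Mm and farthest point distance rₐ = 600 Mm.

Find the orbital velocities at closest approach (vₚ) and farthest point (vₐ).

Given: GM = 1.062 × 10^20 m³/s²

Convert to SI: rₚ = 200 Mm = 2e+08 m; rₐ = 600 Mm = 6e+08 m.
Use the vis-viva equation v² = GM(2/r − 1/a) with a = (rₚ + rₐ)/2 = (2e+08 + 6e+08)/2 = 4e+08 m.
vₚ = √(GM · (2/rₚ − 1/a)) = √(1.062e+20 · (2/2e+08 − 1/4e+08)) m/s ≈ 8.925e+05 m/s = 892.5 km/s.
vₐ = √(GM · (2/rₐ − 1/a)) = √(1.062e+20 · (2/6e+08 − 1/4e+08)) m/s ≈ 2.975e+05 m/s = 297.5 km/s.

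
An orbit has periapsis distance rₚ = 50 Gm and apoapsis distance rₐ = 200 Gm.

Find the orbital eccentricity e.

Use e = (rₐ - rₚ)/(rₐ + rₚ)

Convert to SI: rₚ = 50 Gm = 5e+10 m; rₐ = 200 Gm = 2e+11 m.
e = (rₐ − rₚ) / (rₐ + rₚ).
e = (2e+11 − 5e+10) / (2e+11 + 5e+10) = 1.5e+11 / 2.5e+11 ≈ 0.6.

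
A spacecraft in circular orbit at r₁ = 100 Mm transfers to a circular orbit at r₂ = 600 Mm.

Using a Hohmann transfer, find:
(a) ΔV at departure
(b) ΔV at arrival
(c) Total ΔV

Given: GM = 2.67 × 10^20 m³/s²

Convert to SI: r₁ = 100 Mm = 1e+08 m; r₂ = 600 Mm = 6e+08 m.
Transfer semi-major axis: a_t = (r₁ + r₂)/2 = (1e+08 + 6e+08)/2 = 3.5e+08 m.
Circular speeds: v₁ = √(GM/r₁) = 1.63401e+06 m/s, v₂ = √(GM/r₂) = 667083 m/s.
Transfer speeds (vis-viva v² = GM(2/r − 1/a_t)): v₁ᵗ = 2.13943e+06 m/s, v₂ᵗ = 356571 m/s.
(a) ΔV₁ = |v₁ᵗ − v₁| ≈ 5.054e+05 m/s = 505.4 km/s.
(b) ΔV₂ = |v₂ − v₂ᵗ| ≈ 3.105e+05 m/s = 310.5 km/s.
(c) ΔV_total = ΔV₁ + ΔV₂ ≈ 8.159e+05 m/s = 815.9 km/s.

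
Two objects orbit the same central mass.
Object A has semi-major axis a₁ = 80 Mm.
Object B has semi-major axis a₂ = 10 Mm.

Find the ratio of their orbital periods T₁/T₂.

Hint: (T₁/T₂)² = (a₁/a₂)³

Convert to SI: a₁ = 80 Mm = 8e+07 m; a₂ = 10 Mm = 1e+07 m.
From Kepler's third law, (T₁/T₂)² = (a₁/a₂)³, so T₁/T₂ = (a₁/a₂)^(3/2).
a₁/a₂ = 8e+07 / 1e+07 = 8.
T₁/T₂ = (8)^(3/2) ≈ 22.63.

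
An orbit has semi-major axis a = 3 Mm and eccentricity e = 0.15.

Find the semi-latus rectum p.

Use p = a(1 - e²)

Convert to SI: a = 3 Mm = 3e+06 m.
p = a (1 − e²).
p = 3e+06 · (1 − (0.15)²) = 3e+06 · 0.9775 ≈ 2.932e+06 m = 2.933 Mm.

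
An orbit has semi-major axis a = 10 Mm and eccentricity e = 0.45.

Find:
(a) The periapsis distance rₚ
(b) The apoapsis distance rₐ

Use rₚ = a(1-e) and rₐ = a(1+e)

Convert to SI: a = 10 Mm = 1e+07 m.
(a) rₚ = a(1 − e) = 1e+07 · (1 − 0.45) = 1e+07 · 0.55 ≈ 5.5e+06 m = 5.5 Mm.
(b) rₐ = a(1 + e) = 1e+07 · (1 + 0.45) = 1e+07 · 1.45 ≈ 1.45e+07 m = 14.5 Mm.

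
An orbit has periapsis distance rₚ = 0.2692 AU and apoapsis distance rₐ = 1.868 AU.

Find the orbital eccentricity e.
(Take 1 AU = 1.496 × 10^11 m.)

Convert to SI: rₚ = 0.2692 AU = 4.02723e+10 m; rₐ = 1.868 AU = 2.79453e+11 m.
e = (rₐ − rₚ) / (rₐ + rₚ).
e = (2.79453e+11 − 4.02723e+10) / (2.79453e+11 + 4.02723e+10) = 2.3918e+11 / 3.19725e+11 ≈ 0.7481.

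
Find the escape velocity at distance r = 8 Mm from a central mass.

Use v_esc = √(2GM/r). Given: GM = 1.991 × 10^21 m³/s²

Convert to SI: r = 8 Mm = 8e+06 m.
Escape velocity comes from setting total energy to zero: ½v² − GM/r = 0 ⇒ v_esc = √(2GM / r).
v_esc = √(2 · 1.991e+21 / 8e+06) m/s ≈ 2.231e+07 m/s = 2.231e+04 km/s.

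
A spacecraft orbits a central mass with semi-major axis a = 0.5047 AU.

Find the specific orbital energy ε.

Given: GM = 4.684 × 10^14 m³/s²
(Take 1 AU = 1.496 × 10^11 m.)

Convert to SI: a = 0.5047 AU = 7.55031e+10 m.
ε = −GM / (2a).
ε = −4.684e+14 / (2 · 7.55031e+10) J/kg ≈ -3102 J/kg = -3.102 kJ/kg.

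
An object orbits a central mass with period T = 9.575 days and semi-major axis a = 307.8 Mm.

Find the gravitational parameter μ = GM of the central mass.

Convert to SI: T = 9.575 days = 827280 s; a = 307.8 Mm = 3.078e+08 m.
GM = 4π² · a³ / T².
GM = 4π² · (3.078e+08)³ / (827280)² m³/s² ≈ 1.682e+15 m³/s² = 1.682 × 10^15 m³/s².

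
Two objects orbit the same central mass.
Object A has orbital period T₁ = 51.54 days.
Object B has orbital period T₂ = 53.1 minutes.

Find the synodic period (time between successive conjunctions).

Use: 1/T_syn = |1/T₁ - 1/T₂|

Convert to SI: T₁ = 51.54 days = 4.45306e+06 s; T₂ = 53.1 minutes = 3186 s.
T_syn = |T₁ · T₂ / (T₁ − T₂)|.
T_syn = |4.45306e+06 · 3186 / (4.45306e+06 − 3186)| s ≈ 3188 s = 53.14 minutes.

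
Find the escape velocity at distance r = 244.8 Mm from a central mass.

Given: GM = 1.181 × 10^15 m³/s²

Convert to SI: r = 244.8 Mm = 2.448e+08 m.
Escape velocity comes from setting total energy to zero: ½v² − GM/r = 0 ⇒ v_esc = √(2GM / r).
v_esc = √(2 · 1.181e+15 / 2.448e+08) m/s ≈ 3106 m/s = 3.106 km/s.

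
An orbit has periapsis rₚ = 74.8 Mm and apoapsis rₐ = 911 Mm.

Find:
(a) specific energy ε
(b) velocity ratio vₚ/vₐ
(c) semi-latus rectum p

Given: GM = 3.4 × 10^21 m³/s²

Convert to SI: rₚ = 74.8 Mm = 7.48e+07 m; rₐ = 911 Mm = 9.11e+08 m.
(a) With a = (rₚ + rₐ)/2 = 4.929e+08 m, ε = −GM/(2a) = −3.4e+21/(2 · 4.929e+08) J/kg ≈ -3.449e+12 J/kg
(b) Conservation of angular momentum (rₚvₚ = rₐvₐ) gives vₚ/vₐ = rₐ/rₚ = 9.11e+08/7.48e+07 ≈ 12.18
(c) From a = (rₚ + rₐ)/2 = 4.929e+08 m and e = (rₐ − rₚ)/(rₐ + rₚ) = 0.848245, p = a(1 − e²) = 4.929e+08 · (1 − (0.848245)²) ≈ 1.382e+08 m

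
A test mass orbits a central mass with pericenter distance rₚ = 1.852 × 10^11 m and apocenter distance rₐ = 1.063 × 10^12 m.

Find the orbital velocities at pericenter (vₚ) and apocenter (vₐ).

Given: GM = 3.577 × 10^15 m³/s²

Use the vis-viva equation v² = GM(2/r − 1/a) with a = (rₚ + rₐ)/2 = (1.852e+11 + 1.063e+12)/2 = 6.241e+11 m.
vₚ = √(GM · (2/rₚ − 1/a)) = √(3.577e+15 · (2/1.852e+11 − 1/6.241e+11)) m/s ≈ 181.4 m/s = 181.4 m/s.
vₐ = √(GM · (2/rₐ − 1/a)) = √(3.577e+15 · (2/1.063e+12 − 1/6.241e+11)) m/s ≈ 31.6 m/s = 31.6 m/s.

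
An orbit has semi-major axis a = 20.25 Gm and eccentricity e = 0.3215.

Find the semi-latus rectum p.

Convert to SI: a = 20.25 Gm = 2.025e+10 m.
p = a (1 − e²).
p = 2.025e+10 · (1 − (0.3215)²) = 2.025e+10 · 0.896638 ≈ 1.816e+10 m = 18.16 Gm.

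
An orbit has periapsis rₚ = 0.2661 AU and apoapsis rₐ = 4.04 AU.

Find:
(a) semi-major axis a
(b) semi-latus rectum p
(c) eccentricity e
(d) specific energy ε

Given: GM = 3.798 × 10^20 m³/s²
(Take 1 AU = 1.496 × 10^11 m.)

Convert to SI: rₚ = 0.2661 AU = 3.98086e+10 m; rₐ = 4.04 AU = 6.04384e+11 m.
(a) a = (rₚ + rₐ)/2 = (3.98086e+10 + 6.04384e+11)/2 ≈ 3.221e+11 m
(b) From a = (rₚ + rₐ)/2 = 3.22096e+11 m and e = (rₐ − rₚ)/(rₐ + rₚ) = 0.876408, p = a(1 − e²) = 3.22096e+11 · (1 − (0.876408)²) ≈ 7.47e+10 m
(c) e = (rₐ − rₚ)/(rₐ + rₚ) = (6.04384e+11 − 3.98086e+10)/(6.04384e+11 + 3.98086e+10) ≈ 0.8764
(d) With a = (rₚ + rₐ)/2 = 3.22096e+11 m, ε = −GM/(2a) = −3.798e+20/(2 · 3.22096e+11) J/kg ≈ -5.896e+08 J/kg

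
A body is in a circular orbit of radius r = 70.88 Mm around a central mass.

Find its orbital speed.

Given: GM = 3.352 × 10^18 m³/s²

Convert to SI: r = 70.88 Mm = 7.088e+07 m.
For a circular orbit, gravity supplies the centripetal force, so v = √(GM / r).
v = √(3.352e+18 / 7.088e+07) m/s ≈ 2.175e+05 m/s = 217.5 km/s.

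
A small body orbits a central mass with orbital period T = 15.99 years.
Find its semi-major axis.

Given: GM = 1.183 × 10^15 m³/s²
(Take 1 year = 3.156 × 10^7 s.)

Convert to SI: T = 15.99 years = 5.04644e+08 s.
Invert Kepler's third law: a = (GM · T² / (4π²))^(1/3).
Substituting T = 5.04644e+08 s and GM = 1.183e+15 m³/s²:
a = (1.183e+15 · (5.04644e+08)² / (4π²))^(1/3) m
a ≈ 1.969e+10 m = 1.969 × 10^10 m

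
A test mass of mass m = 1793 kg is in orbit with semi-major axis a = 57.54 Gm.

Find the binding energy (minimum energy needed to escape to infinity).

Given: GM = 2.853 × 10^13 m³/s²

Convert to SI: a = 57.54 Gm = 5.754e+10 m.
Total orbital energy is E = −GMm/(2a); binding energy is E_bind = −E = GMm/(2a).
E_bind = 2.853e+13 · 1793 / (2 · 5.754e+10) J ≈ 4.445e+05 J = 444.5 kJ.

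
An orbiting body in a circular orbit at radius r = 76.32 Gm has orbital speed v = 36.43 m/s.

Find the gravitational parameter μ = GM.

Convert to SI: r = 76.32 Gm = 7.632e+10 m.
For a circular orbit v² = GM/r, so GM = v² · r.
GM = (36.43)² · 7.632e+10 m³/s² ≈ 1.013e+14 m³/s² = 1.013 × 10^14 m³/s².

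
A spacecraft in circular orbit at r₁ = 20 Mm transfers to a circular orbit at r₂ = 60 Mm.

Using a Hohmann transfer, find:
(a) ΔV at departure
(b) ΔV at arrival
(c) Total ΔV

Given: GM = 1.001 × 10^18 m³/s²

Convert to SI: r₁ = 20 Mm = 2e+07 m; r₂ = 60 Mm = 6e+07 m.
Transfer semi-major axis: a_t = (r₁ + r₂)/2 = (2e+07 + 6e+07)/2 = 4e+07 m.
Circular speeds: v₁ = √(GM/r₁) = 223719 m/s, v₂ = √(GM/r₂) = 129164 m/s.
Transfer speeds (vis-viva v² = GM(2/r − 1/a_t)): v₁ᵗ = 273998 m/s, v₂ᵗ = 91332.7 m/s.
(a) ΔV₁ = |v₁ᵗ − v₁| ≈ 5.028e+04 m/s = 50.28 km/s.
(b) ΔV₂ = |v₂ − v₂ᵗ| ≈ 3.783e+04 m/s = 37.83 km/s.
(c) ΔV_total = ΔV₁ + ΔV₂ ≈ 8.811e+04 m/s = 88.11 km/s.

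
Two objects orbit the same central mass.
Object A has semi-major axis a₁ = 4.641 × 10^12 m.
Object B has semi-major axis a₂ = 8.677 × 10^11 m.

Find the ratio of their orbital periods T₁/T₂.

From Kepler's third law, (T₁/T₂)² = (a₁/a₂)³, so T₁/T₂ = (a₁/a₂)^(3/2).
a₁/a₂ = 4.641e+12 / 8.677e+11 = 5.34862.
T₁/T₂ = (5.34862)^(3/2) ≈ 12.37.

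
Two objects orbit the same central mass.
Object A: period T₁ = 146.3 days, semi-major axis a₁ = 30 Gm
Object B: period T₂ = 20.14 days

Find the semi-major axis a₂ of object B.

Convert to SI: T₁ = 146.3 days = 1.26403e+07 s; a₁ = 30 Gm = 3e+10 m; T₂ = 20.14 days = 1.7401e+06 s.
Kepler's third law: (T₁/T₂)² = (a₁/a₂)³ ⇒ a₂ = a₁ · (T₂/T₁)^(2/3).
T₂/T₁ = 1.7401e+06 / 1.26403e+07 = 0.137662.
a₂ = 3e+10 · (0.137662)^(2/3) m ≈ 7.998e+09 m = 7.998 Gm.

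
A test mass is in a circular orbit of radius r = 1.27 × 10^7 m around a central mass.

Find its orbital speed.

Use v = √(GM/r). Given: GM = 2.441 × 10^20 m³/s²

For a circular orbit, gravity supplies the centripetal force, so v = √(GM / r).
v = √(2.441e+20 / 1.27e+07) m/s ≈ 4.384e+06 m/s = 4384 km/s.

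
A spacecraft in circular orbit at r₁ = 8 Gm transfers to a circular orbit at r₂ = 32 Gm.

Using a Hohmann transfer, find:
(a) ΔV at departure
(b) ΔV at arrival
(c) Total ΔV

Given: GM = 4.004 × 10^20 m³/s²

Convert to SI: r₁ = 8 Gm = 8e+09 m; r₂ = 32 Gm = 3.2e+10 m.
Transfer semi-major axis: a_t = (r₁ + r₂)/2 = (8e+09 + 3.2e+10)/2 = 2e+10 m.
Circular speeds: v₁ = √(GM/r₁) = 223719 m/s, v₂ = √(GM/r₂) = 111859 m/s.
Transfer speeds (vis-viva v² = GM(2/r − 1/a_t)): v₁ᵗ = 282984 m/s, v₂ᵗ = 70746 m/s.
(a) ΔV₁ = |v₁ᵗ − v₁| ≈ 5.927e+04 m/s = 59.27 km/s.
(b) ΔV₂ = |v₂ − v₂ᵗ| ≈ 4.111e+04 m/s = 41.11 km/s.
(c) ΔV_total = ΔV₁ + ΔV₂ ≈ 1.004e+05 m/s = 100.4 km/s.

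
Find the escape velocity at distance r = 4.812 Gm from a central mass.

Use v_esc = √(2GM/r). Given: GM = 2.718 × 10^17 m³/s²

Convert to SI: r = 4.812 Gm = 4.812e+09 m.
Escape velocity comes from setting total energy to zero: ½v² − GM/r = 0 ⇒ v_esc = √(2GM / r).
v_esc = √(2 · 2.718e+17 / 4.812e+09) m/s ≈ 1.063e+04 m/s = 10.63 km/s.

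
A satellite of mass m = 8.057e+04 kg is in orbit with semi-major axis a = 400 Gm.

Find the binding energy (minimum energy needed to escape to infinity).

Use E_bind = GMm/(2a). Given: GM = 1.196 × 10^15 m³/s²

Convert to SI: a = 400 Gm = 4e+11 m.
Total orbital energy is E = −GMm/(2a); binding energy is E_bind = −E = GMm/(2a).
E_bind = 1.196e+15 · 8.057e+04 / (2 · 4e+11) J ≈ 1.205e+08 J = 120.5 MJ.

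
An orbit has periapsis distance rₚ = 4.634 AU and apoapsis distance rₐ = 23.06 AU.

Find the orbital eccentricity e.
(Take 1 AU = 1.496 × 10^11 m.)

Convert to SI: rₚ = 4.634 AU = 6.93246e+11 m; rₐ = 23.06 AU = 3.44978e+12 m.
e = (rₐ − rₚ) / (rₐ + rₚ).
e = (3.44978e+12 − 6.93246e+11) / (3.44978e+12 + 6.93246e+11) = 2.75653e+12 / 4.14302e+12 ≈ 0.6653.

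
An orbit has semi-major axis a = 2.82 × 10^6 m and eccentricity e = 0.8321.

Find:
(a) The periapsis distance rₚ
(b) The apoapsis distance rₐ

(a) rₚ = a(1 − e) = 2.82e+06 · (1 − 0.8321) = 2.82e+06 · 0.1679 ≈ 4.735e+05 m = 4.735 × 10^5 m.
(b) rₐ = a(1 + e) = 2.82e+06 · (1 + 0.8321) = 2.82e+06 · 1.8321 ≈ 5.167e+06 m = 5.167 × 10^6 m.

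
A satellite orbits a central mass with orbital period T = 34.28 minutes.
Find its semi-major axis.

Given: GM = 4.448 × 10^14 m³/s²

Convert to SI: T = 34.28 minutes = 2056.8 s.
Invert Kepler's third law: a = (GM · T² / (4π²))^(1/3).
Substituting T = 2056.8 s and GM = 4.448e+14 m³/s²:
a = (4.448e+14 · (2056.8)² / (4π²))^(1/3) m
a ≈ 3.626e+06 m = 3.626 Mm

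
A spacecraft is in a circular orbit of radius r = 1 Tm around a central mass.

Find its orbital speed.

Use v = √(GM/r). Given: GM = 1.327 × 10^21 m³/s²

Convert to SI: r = 1 Tm = 1e+12 m.
For a circular orbit, gravity supplies the centripetal force, so v = √(GM / r).
v = √(1.327e+21 / 1e+12) m/s ≈ 3.643e+04 m/s = 36.43 km/s.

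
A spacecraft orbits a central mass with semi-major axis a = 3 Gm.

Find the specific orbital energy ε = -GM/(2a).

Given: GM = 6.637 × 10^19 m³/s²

Convert to SI: a = 3 Gm = 3e+09 m.
ε = −GM / (2a).
ε = −6.637e+19 / (2 · 3e+09) J/kg ≈ -1.106e+10 J/kg = -11.06 GJ/kg.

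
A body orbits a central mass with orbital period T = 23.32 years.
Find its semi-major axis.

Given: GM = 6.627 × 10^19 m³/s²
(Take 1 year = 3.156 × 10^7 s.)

Convert to SI: T = 23.32 years = 7.35979e+08 s.
Invert Kepler's third law: a = (GM · T² / (4π²))^(1/3).
Substituting T = 7.35979e+08 s and GM = 6.627e+19 m³/s²:
a = (6.627e+19 · (7.35979e+08)² / (4π²))^(1/3) m
a ≈ 9.688e+11 m = 968.8 Gm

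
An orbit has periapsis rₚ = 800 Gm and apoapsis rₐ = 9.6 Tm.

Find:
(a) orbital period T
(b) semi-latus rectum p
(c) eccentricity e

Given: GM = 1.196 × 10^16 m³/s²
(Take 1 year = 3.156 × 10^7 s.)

Convert to SI: rₚ = 800 Gm = 8e+11 m; rₐ = 9.6 Tm = 9.6e+12 m.
(a) With a = (rₚ + rₐ)/2 = 5.2e+12 m, T = 2π √(a³/GM) = 2π √((5.2e+12)³/1.196e+16) s ≈ 6.813e+11 s
(b) From a = (rₚ + rₐ)/2 = 5.2e+12 m and e = (rₐ − rₚ)/(rₐ + rₚ) = 0.846154, p = a(1 − e²) = 5.2e+12 · (1 − (0.846154)²) ≈ 1.477e+12 m
(c) e = (rₐ − rₚ)/(rₐ + rₚ) = (9.6e+12 − 8e+11)/(9.6e+12 + 8e+11) ≈ 0.8462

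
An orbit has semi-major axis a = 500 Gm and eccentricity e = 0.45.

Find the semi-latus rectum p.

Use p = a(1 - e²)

Convert to SI: a = 500 Gm = 5e+11 m.
p = a (1 − e²).
p = 5e+11 · (1 − (0.45)²) = 5e+11 · 0.7975 ≈ 3.988e+11 m = 398.8 Gm.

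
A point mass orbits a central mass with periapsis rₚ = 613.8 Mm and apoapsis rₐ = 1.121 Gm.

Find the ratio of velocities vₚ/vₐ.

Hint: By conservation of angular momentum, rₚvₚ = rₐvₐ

Convert to SI: rₚ = 613.8 Mm = 6.138e+08 m; rₐ = 1.121 Gm = 1.121e+09 m.
Conservation of angular momentum gives rₚvₚ = rₐvₐ, so vₚ/vₐ = rₐ/rₚ.
vₚ/vₐ = 1.121e+09 / 6.138e+08 ≈ 1.826.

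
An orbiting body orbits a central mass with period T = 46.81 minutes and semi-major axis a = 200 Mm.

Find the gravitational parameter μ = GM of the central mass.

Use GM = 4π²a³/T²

Convert to SI: T = 46.81 minutes = 2808.6 s; a = 200 Mm = 2e+08 m.
GM = 4π² · a³ / T².
GM = 4π² · (2e+08)³ / (2808.6)² m³/s² ≈ 4.004e+19 m³/s² = 4.004 × 10^19 m³/s².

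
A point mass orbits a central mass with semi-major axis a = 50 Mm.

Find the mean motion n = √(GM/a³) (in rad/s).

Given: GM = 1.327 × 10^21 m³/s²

Convert to SI: a = 50 Mm = 5e+07 m.
n = √(GM / a³).
n = √(1.327e+21 / (5e+07)³) rad/s ≈ 0.103 rad/s.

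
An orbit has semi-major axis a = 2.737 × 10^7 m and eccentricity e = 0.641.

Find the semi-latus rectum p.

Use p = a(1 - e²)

p = a (1 − e²).
p = 2.737e+07 · (1 − (0.641)²) = 2.737e+07 · 0.589119 ≈ 1.612e+07 m = 1.612 × 10^7 m.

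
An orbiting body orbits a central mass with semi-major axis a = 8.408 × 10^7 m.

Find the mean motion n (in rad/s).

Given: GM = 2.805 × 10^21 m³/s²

n = √(GM / a³).
n = √(2.805e+21 / (8.408e+07)³) rad/s ≈ 0.0687 rad/s.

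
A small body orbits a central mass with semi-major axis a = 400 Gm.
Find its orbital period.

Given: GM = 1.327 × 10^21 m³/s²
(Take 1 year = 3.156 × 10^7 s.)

Convert to SI: a = 400 Gm = 4e+11 m.
Kepler's third law: T = 2π √(a³ / GM).
Substituting a = 4e+11 m and GM = 1.327e+21 m³/s²:
T = 2π √((4e+11)³ / 1.327e+21) s
T ≈ 4.363e+07 s = 1.383 years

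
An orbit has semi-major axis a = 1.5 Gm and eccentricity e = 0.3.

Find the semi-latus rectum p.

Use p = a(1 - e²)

Convert to SI: a = 1.5 Gm = 1.5e+09 m.
p = a (1 − e²).
p = 1.5e+09 · (1 − (0.3)²) = 1.5e+09 · 0.91 ≈ 1.365e+09 m = 1.365 Gm.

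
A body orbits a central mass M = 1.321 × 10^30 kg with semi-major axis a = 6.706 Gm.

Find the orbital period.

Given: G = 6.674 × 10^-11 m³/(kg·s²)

Convert to SI: a = 6.706 Gm = 6.706e+09 m.
GM = G · M = 6.674e-11 · 1.321e+30 = 8.81635e+19 m³/s².
Kepler's third law: T = 2π √(a³ / GM).
Substituting a = 6.706e+09 m and GM = 8.81635e+19 m³/s²:
T = 2π √((6.706e+09)³ / 8.81635e+19) s
T ≈ 3.675e+05 s = 4.253 days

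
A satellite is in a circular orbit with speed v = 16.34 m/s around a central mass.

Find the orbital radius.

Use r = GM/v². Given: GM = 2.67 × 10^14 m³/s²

For a circular orbit, v² = GM / r, so r = GM / v².
r = 2.67e+14 / (16.34)² m ≈ 1e+12 m = 1 Tm.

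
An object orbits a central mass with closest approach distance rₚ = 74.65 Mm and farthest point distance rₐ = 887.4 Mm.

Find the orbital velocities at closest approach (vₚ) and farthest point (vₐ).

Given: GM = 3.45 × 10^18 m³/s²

Convert to SI: rₚ = 74.65 Mm = 7.465e+07 m; rₐ = 887.4 Mm = 8.874e+08 m.
Use the vis-viva equation v² = GM(2/r − 1/a) with a = (rₚ + rₐ)/2 = (7.465e+07 + 8.874e+08)/2 = 4.81025e+08 m.
vₚ = √(GM · (2/rₚ − 1/a)) = √(3.45e+18 · (2/7.465e+07 − 1/4.81025e+08)) m/s ≈ 2.92e+05 m/s = 292 km/s.
vₐ = √(GM · (2/rₐ − 1/a)) = √(3.45e+18 · (2/8.874e+08 − 1/4.81025e+08)) m/s ≈ 2.456e+04 m/s = 24.56 km/s.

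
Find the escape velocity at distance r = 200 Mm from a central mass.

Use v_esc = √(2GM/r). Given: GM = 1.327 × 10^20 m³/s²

Convert to SI: r = 200 Mm = 2e+08 m.
Escape velocity comes from setting total energy to zero: ½v² − GM/r = 0 ⇒ v_esc = √(2GM / r).
v_esc = √(2 · 1.327e+20 / 2e+08) m/s ≈ 1.152e+06 m/s = 1152 km/s.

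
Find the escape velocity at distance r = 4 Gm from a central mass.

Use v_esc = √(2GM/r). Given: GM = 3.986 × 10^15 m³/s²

Convert to SI: r = 4 Gm = 4e+09 m.
Escape velocity comes from setting total energy to zero: ½v² − GM/r = 0 ⇒ v_esc = √(2GM / r).
v_esc = √(2 · 3.986e+15 / 4e+09) m/s ≈ 1412 m/s = 1.412 km/s.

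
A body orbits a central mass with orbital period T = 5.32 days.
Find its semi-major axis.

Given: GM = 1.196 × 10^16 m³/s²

Convert to SI: T = 5.32 days = 459648 s.
Invert Kepler's third law: a = (GM · T² / (4π²))^(1/3).
Substituting T = 459648 s and GM = 1.196e+16 m³/s²:
a = (1.196e+16 · (459648)² / (4π²))^(1/3) m
a ≈ 4e+08 m = 400 Mm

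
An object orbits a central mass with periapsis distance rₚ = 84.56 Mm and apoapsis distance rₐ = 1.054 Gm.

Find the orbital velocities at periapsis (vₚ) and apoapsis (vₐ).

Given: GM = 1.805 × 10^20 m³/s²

Convert to SI: rₚ = 84.56 Mm = 8.456e+07 m; rₐ = 1.054 Gm = 1.054e+09 m.
Use the vis-viva equation v² = GM(2/r − 1/a) with a = (rₚ + rₐ)/2 = (8.456e+07 + 1.054e+09)/2 = 5.6928e+08 m.
vₚ = √(GM · (2/rₚ − 1/a)) = √(1.805e+20 · (2/8.456e+07 − 1/5.6928e+08)) m/s ≈ 1.988e+06 m/s = 1988 km/s.
vₐ = √(GM · (2/rₐ − 1/a)) = √(1.805e+20 · (2/1.054e+09 − 1/5.6928e+08)) m/s ≈ 1.595e+05 m/s = 159.5 km/s.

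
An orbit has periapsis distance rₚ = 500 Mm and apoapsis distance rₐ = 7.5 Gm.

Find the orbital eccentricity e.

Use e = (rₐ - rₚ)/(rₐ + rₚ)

Convert to SI: rₚ = 500 Mm = 5e+08 m; rₐ = 7.5 Gm = 7.5e+09 m.
e = (rₐ − rₚ) / (rₐ + rₚ).
e = (7.5e+09 − 5e+08) / (7.5e+09 + 5e+08) = 7e+09 / 8e+09 ≈ 0.875.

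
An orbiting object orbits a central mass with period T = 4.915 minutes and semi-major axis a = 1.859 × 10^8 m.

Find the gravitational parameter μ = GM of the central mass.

Convert to SI: T = 4.915 minutes = 294.9 s.
GM = 4π² · a³ / T².
GM = 4π² · (1.859e+08)³ / (294.9)² m³/s² ≈ 2.916e+21 m³/s² = 2.916 × 10^21 m³/s².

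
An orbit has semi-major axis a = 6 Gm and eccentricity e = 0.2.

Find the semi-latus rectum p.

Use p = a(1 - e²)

Convert to SI: a = 6 Gm = 6e+09 m.
p = a (1 − e²).
p = 6e+09 · (1 − (0.2)²) = 6e+09 · 0.96 ≈ 5.76e+09 m = 5.76 Gm.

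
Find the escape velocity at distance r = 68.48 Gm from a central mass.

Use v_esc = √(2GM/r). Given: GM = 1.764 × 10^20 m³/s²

Convert to SI: r = 68.48 Gm = 6.848e+10 m.
Escape velocity comes from setting total energy to zero: ½v² − GM/r = 0 ⇒ v_esc = √(2GM / r).
v_esc = √(2 · 1.764e+20 / 6.848e+10) m/s ≈ 7.178e+04 m/s = 71.78 km/s.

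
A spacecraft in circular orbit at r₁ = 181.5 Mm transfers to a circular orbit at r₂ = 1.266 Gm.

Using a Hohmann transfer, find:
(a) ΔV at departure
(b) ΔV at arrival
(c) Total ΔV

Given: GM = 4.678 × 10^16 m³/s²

Convert to SI: r₁ = 181.5 Mm = 1.815e+08 m; r₂ = 1.266 Gm = 1.266e+09 m.
Transfer semi-major axis: a_t = (r₁ + r₂)/2 = (1.815e+08 + 1.266e+09)/2 = 7.2375e+08 m.
Circular speeds: v₁ = √(GM/r₁) = 16054.3 m/s, v₂ = √(GM/r₂) = 6078.74 m/s.
Transfer speeds (vis-viva v² = GM(2/r − 1/a_t)): v₁ᵗ = 21233.1 m/s, v₂ᵗ = 3044.09 m/s.
(a) ΔV₁ = |v₁ᵗ − v₁| ≈ 5179 m/s = 5.179 km/s.
(b) ΔV₂ = |v₂ − v₂ᵗ| ≈ 3035 m/s = 3.035 km/s.
(c) ΔV_total = ΔV₁ + ΔV₂ ≈ 8213 m/s = 8.213 km/s.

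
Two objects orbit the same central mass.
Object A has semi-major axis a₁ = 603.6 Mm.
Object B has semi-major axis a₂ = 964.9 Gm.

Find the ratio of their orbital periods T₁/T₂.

Convert to SI: a₁ = 603.6 Mm = 6.036e+08 m; a₂ = 964.9 Gm = 9.649e+11 m.
From Kepler's third law, (T₁/T₂)² = (a₁/a₂)³, so T₁/T₂ = (a₁/a₂)^(3/2).
a₁/a₂ = 6.036e+08 / 9.649e+11 = 0.000625557.
T₁/T₂ = (0.000625557)^(3/2) ≈ 1.565e-05.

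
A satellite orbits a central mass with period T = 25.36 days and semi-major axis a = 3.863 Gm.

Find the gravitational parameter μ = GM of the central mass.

Convert to SI: T = 25.36 days = 2.1911e+06 s; a = 3.863 Gm = 3.863e+09 m.
GM = 4π² · a³ / T².
GM = 4π² · (3.863e+09)³ / (2.1911e+06)² m³/s² ≈ 4.74e+17 m³/s² = 4.74 × 10^17 m³/s².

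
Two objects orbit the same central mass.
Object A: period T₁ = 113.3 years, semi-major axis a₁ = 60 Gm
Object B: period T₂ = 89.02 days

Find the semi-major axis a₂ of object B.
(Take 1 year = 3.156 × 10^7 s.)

Convert to SI: T₁ = 113.3 years = 3.57575e+09 s; a₁ = 60 Gm = 6e+10 m; T₂ = 89.02 days = 7.69133e+06 s.
Kepler's third law: (T₁/T₂)² = (a₁/a₂)³ ⇒ a₂ = a₁ · (T₂/T₁)^(2/3).
T₂/T₁ = 7.69133e+06 / 3.57575e+09 = 0.00215097.
a₂ = 6e+10 · (0.00215097)^(2/3) m ≈ 9.998e+08 m = 999.8 Mm.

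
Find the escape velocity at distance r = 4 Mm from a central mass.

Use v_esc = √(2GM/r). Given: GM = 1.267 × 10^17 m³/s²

Convert to SI: r = 4 Mm = 4e+06 m.
Escape velocity comes from setting total energy to zero: ½v² − GM/r = 0 ⇒ v_esc = √(2GM / r).
v_esc = √(2 · 1.267e+17 / 4e+06) m/s ≈ 2.517e+05 m/s = 251.7 km/s.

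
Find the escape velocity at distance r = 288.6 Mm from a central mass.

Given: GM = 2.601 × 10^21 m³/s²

Convert to SI: r = 288.6 Mm = 2.886e+08 m.
Escape velocity comes from setting total energy to zero: ½v² − GM/r = 0 ⇒ v_esc = √(2GM / r).
v_esc = √(2 · 2.601e+21 / 2.886e+08) m/s ≈ 4.246e+06 m/s = 4246 km/s.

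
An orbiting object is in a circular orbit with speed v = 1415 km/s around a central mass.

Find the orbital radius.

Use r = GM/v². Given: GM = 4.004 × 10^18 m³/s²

Convert to SI: v = 1415 km/s = 1.415e+06 m/s.
For a circular orbit, v² = GM / r, so r = GM / v².
r = 4.004e+18 / (1.415e+06)² m ≈ 2e+06 m = 2 Mm.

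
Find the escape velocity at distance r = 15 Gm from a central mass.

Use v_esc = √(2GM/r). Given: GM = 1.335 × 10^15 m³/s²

Convert to SI: r = 15 Gm = 1.5e+10 m.
Escape velocity comes from setting total energy to zero: ½v² − GM/r = 0 ⇒ v_esc = √(2GM / r).
v_esc = √(2 · 1.335e+15 / 1.5e+10) m/s ≈ 421.9 m/s = 421.9 m/s.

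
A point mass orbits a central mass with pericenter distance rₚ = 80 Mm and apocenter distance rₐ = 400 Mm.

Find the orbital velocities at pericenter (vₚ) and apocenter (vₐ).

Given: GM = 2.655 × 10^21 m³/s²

Convert to SI: rₚ = 80 Mm = 8e+07 m; rₐ = 400 Mm = 4e+08 m.
Use the vis-viva equation v² = GM(2/r − 1/a) with a = (rₚ + rₐ)/2 = (8e+07 + 4e+08)/2 = 2.4e+08 m.
vₚ = √(GM · (2/rₚ − 1/a)) = √(2.655e+21 · (2/8e+07 − 1/2.4e+08)) m/s ≈ 7.437e+06 m/s = 7437 km/s.
vₐ = √(GM · (2/rₐ − 1/a)) = √(2.655e+21 · (2/4e+08 − 1/2.4e+08)) m/s ≈ 1.487e+06 m/s = 1487 km/s.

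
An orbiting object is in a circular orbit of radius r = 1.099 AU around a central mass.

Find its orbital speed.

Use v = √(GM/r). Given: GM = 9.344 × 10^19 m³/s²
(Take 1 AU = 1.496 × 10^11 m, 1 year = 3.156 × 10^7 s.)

Convert to SI: r = 1.099 AU = 1.6441e+11 m.
For a circular orbit, gravity supplies the centripetal force, so v = √(GM / r).
v = √(9.344e+19 / 1.6441e+11) m/s ≈ 2.384e+04 m/s = 5.029 AU/year.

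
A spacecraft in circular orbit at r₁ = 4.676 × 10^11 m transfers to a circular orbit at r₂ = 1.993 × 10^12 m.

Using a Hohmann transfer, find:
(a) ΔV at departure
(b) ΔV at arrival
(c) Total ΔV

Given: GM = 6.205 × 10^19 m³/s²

Transfer semi-major axis: a_t = (r₁ + r₂)/2 = (4.676e+11 + 1.993e+12)/2 = 1.2303e+12 m.
Circular speeds: v₁ = √(GM/r₁) = 11519.5 m/s, v₂ = √(GM/r₂) = 5579.78 m/s.
Transfer speeds (vis-viva v² = GM(2/r − 1/a_t)): v₁ᵗ = 14661.6 m/s, v₂ᵗ = 3439.93 m/s.
(a) ΔV₁ = |v₁ᵗ − v₁| ≈ 3142 m/s = 3.142 km/s.
(b) ΔV₂ = |v₂ − v₂ᵗ| ≈ 2140 m/s = 2.14 km/s.
(c) ΔV_total = ΔV₁ + ΔV₂ ≈ 5282 m/s = 5.282 km/s.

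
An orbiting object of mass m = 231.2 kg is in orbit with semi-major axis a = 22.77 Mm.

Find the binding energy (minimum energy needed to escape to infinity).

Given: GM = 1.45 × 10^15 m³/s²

Convert to SI: a = 22.77 Mm = 2.277e+07 m.
Total orbital energy is E = −GMm/(2a); binding energy is E_bind = −E = GMm/(2a).
E_bind = 1.45e+15 · 231.2 / (2 · 2.277e+07) J ≈ 7.361e+09 J = 7.361 GJ.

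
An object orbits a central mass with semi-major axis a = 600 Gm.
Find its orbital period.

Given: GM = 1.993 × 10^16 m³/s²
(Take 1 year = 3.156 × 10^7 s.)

Convert to SI: a = 600 Gm = 6e+11 m.
Kepler's third law: T = 2π √(a³ / GM).
Substituting a = 6e+11 m and GM = 1.993e+16 m³/s²:
T = 2π √((6e+11)³ / 1.993e+16) s
T ≈ 2.068e+10 s = 655.4 years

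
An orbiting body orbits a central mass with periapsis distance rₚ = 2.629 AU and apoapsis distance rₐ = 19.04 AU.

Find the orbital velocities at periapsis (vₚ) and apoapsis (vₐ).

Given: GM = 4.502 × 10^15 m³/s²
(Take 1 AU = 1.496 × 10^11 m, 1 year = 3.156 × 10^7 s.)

Convert to SI: rₚ = 2.629 AU = 3.93298e+11 m; rₐ = 19.04 AU = 2.84838e+12 m.
Use the vis-viva equation v² = GM(2/r − 1/a) with a = (rₚ + rₐ)/2 = (3.93298e+11 + 2.84838e+12)/2 = 1.62084e+12 m.
vₚ = √(GM · (2/rₚ − 1/a)) = √(4.502e+15 · (2/3.93298e+11 − 1/1.62084e+12)) m/s ≈ 141.8 m/s = 0.02992 AU/year.
vₐ = √(GM · (2/rₐ − 1/a)) = √(4.502e+15 · (2/2.84838e+12 − 1/1.62084e+12)) m/s ≈ 19.58 m/s = 0.004131 AU/year.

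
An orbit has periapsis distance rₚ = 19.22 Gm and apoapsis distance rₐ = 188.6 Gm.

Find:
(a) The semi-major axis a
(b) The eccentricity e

Convert to SI: rₚ = 19.22 Gm = 1.922e+10 m; rₐ = 188.6 Gm = 1.886e+11 m.
(a) a = (rₚ + rₐ) / 2 = (1.922e+10 + 1.886e+11) / 2 ≈ 1.039e+11 m = 103.9 Gm.
(b) e = (rₐ − rₚ) / (rₐ + rₚ) = (1.886e+11 − 1.922e+10) / (1.886e+11 + 1.922e+10) ≈ 0.815.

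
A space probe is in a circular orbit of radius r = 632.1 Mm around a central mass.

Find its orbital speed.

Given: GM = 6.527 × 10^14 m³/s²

Convert to SI: r = 632.1 Mm = 6.321e+08 m.
For a circular orbit, gravity supplies the centripetal force, so v = √(GM / r).
v = √(6.527e+14 / 6.321e+08) m/s ≈ 1016 m/s = 1.016 km/s.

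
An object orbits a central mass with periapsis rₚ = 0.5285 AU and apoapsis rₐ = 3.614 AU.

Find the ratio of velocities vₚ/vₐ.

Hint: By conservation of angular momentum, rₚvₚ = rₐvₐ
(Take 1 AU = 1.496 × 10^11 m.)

Convert to SI: rₚ = 0.5285 AU = 7.90636e+10 m; rₐ = 3.614 AU = 5.40654e+11 m.
Conservation of angular momentum gives rₚvₚ = rₐvₐ, so vₚ/vₐ = rₐ/rₚ.
vₚ/vₐ = 5.40654e+11 / 7.90636e+10 ≈ 6.838.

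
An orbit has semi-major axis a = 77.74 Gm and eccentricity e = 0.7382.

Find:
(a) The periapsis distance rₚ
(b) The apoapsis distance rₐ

Convert to SI: a = 77.74 Gm = 7.774e+10 m.
(a) rₚ = a(1 − e) = 7.774e+10 · (1 − 0.7382) = 7.774e+10 · 0.2618 ≈ 2.035e+10 m = 20.35 Gm.
(b) rₐ = a(1 + e) = 7.774e+10 · (1 + 0.7382) = 7.774e+10 · 1.7382 ≈ 1.351e+11 m = 135.1 Gm.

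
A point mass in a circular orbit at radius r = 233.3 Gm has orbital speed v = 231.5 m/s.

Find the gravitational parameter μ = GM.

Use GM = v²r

Convert to SI: r = 233.3 Gm = 2.333e+11 m.
For a circular orbit v² = GM/r, so GM = v² · r.
GM = (231.5)² · 2.333e+11 m³/s² ≈ 1.25e+16 m³/s² = 1.25 × 10^16 m³/s².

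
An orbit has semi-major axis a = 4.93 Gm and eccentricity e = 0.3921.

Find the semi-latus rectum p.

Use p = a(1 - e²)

Convert to SI: a = 4.93 Gm = 4.93e+09 m.
p = a (1 − e²).
p = 4.93e+09 · (1 − (0.3921)²) = 4.93e+09 · 0.846258 ≈ 4.172e+09 m = 4.172 Gm.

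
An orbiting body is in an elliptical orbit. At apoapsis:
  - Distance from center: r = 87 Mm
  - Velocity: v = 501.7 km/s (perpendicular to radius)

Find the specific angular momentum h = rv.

Convert to SI: r = 87 Mm = 8.7e+07 m; v = 501.7 km/s = 501700 m/s.
With v perpendicular to r, h = r · v.
h = 8.7e+07 · 501700 m²/s ≈ 4.365e+13 m²/s.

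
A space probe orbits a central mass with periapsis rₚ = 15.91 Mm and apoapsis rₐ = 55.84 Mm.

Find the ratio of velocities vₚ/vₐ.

Convert to SI: rₚ = 15.91 Mm = 1.591e+07 m; rₐ = 55.84 Mm = 5.584e+07 m.
Conservation of angular momentum gives rₚvₚ = rₐvₐ, so vₚ/vₐ = rₐ/rₚ.
vₚ/vₐ = 5.584e+07 / 1.591e+07 ≈ 3.51.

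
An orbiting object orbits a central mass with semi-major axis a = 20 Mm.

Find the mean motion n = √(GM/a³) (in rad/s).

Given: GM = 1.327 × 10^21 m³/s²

Convert to SI: a = 20 Mm = 2e+07 m.
n = √(GM / a³).
n = √(1.327e+21 / (2e+07)³) rad/s ≈ 0.4073 rad/s.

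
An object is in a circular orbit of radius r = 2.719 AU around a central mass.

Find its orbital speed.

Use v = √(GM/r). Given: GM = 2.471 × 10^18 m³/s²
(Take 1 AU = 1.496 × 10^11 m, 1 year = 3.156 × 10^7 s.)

Convert to SI: r = 2.719 AU = 4.06762e+11 m.
For a circular orbit, gravity supplies the centripetal force, so v = √(GM / r).
v = √(2.471e+18 / 4.06762e+11) m/s ≈ 2465 m/s = 0.52 AU/year.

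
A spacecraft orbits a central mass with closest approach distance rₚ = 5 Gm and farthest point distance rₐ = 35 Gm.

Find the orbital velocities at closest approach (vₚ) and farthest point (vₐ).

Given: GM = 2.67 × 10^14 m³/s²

Convert to SI: rₚ = 5 Gm = 5e+09 m; rₐ = 35 Gm = 3.5e+10 m.
Use the vis-viva equation v² = GM(2/r − 1/a) with a = (rₚ + rₐ)/2 = (5e+09 + 3.5e+10)/2 = 2e+10 m.
vₚ = √(GM · (2/rₚ − 1/a)) = √(2.67e+14 · (2/5e+09 − 1/2e+10)) m/s ≈ 305.7 m/s = 305.7 m/s.
vₐ = √(GM · (2/rₐ − 1/a)) = √(2.67e+14 · (2/3.5e+10 − 1/2e+10)) m/s ≈ 43.67 m/s = 43.67 m/s.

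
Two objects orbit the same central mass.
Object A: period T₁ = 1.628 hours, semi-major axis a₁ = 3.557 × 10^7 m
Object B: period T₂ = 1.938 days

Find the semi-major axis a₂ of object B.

Convert to SI: T₁ = 1.628 hours = 5860.8 s; T₂ = 1.938 days = 167443 s.
Kepler's third law: (T₁/T₂)² = (a₁/a₂)³ ⇒ a₂ = a₁ · (T₂/T₁)^(2/3).
T₂/T₁ = 167443 / 5860.8 = 28.57.
a₂ = 3.557e+07 · (28.57)^(2/3) m ≈ 3.324e+08 m = 3.324 × 10^8 m.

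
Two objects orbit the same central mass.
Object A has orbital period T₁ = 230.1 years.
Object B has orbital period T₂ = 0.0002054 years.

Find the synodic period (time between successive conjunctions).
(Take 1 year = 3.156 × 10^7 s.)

Convert to SI: T₁ = 230.1 years = 7.26196e+09 s; T₂ = 0.0002054 years = 6482.42 s.
T_syn = |T₁ · T₂ / (T₁ − T₂)|.
T_syn = |7.26196e+09 · 6482.42 / (7.26196e+09 − 6482.42)| s ≈ 6482 s = 0.0002054 years.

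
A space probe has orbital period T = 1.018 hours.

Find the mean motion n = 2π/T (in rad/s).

Convert to SI: T = 1.018 hours = 3664.8 s.
n = 2π / T.
n = 2π / 3664.8 s ≈ 0.001714 rad/s.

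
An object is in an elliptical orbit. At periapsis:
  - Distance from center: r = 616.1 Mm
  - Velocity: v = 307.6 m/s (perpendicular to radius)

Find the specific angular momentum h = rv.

Convert to SI: r = 616.1 Mm = 6.161e+08 m.
With v perpendicular to r, h = r · v.
h = 6.161e+08 · 307.6 m²/s ≈ 1.895e+11 m²/s.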